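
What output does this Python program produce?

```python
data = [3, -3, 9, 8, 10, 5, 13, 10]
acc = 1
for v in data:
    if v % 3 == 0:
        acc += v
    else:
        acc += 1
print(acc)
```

v=3: %3==0, acc = 1+3 = 4
v=-3: %3==0, acc = 4+(-3) = 1
v=9: %3==0, acc = 1+9 = 10
v=8: not %3==0, acc = 10+1 = 11
v=10: not %3==0, acc = 11+1 = 12
v=5: not %3==0, acc = 12+1 = 13
v=13: not %3==0, acc = 13+1 = 14
v=10: not %3==0, acc = 14+1 = 15

15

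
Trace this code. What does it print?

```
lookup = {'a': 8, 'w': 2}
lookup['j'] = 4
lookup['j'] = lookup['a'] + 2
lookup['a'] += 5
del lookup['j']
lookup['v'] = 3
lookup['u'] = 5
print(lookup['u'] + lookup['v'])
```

lookup['j'] = 4 → {'a': 8, 'w': 2, 'j': 4}
lookup['j'] = lookup['a']+2 = 10 → {'a': 8, 'w': 2, 'j': 10}
lookup['a'] = 8+5 = 13 → {'a': 13, 'w': 2, 'j': 10}
del 'j' → {'a': 13, 'w': 2}
lookup['v'] = 3 → {'a': 13, 'w': 2, 'v': 3}
lookup['u'] = 5 → {'a': 13, 'w': 2, 'v': 3, 'u': 5}
lookup['u']+lookup['v'] = 5+3 = 8

8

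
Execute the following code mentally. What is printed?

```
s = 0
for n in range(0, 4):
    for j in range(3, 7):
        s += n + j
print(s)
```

n=0,j=3: s = 0+3 = 3
n=0,j=4: s = 3+4 = 7
n=0,j=5: s = 7+5 = 12
n=0,j=6: s = 12+6 = 18
n=1,j=3: s = 18+4 = 22
n=1,j=4: s = 22+5 = 27
n=1,j=5: s = 27+6 = 33
n=1,j=6: s = 33+7 = 40
n=2,j=3: s = 40+5 = 45
n=2,j=4: s = 45+6 = 51
n=2,j=5: s = 51+7 = 58
n=2,j=6: s = 58+8 = 66
n=3,j=3: s = 66+6 = 72
n=3,j=4: s = 72+7 = 79
n=3,j=5: s = 79+8 = 87
n=3,j=6: s = 87+9 = 96

96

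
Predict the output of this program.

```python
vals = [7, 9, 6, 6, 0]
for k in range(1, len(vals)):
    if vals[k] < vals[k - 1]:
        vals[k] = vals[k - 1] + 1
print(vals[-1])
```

12

k=1: 9>=7, unchanged → [7, 9, 6, 6, 0]
k=2: 6<9, vals[2] = 9+1 = 10 → [7, 9, 10, 6, 0]
k=3: 6<10, vals[3] = 10+1 = 11 → [7, 9, 10, 11, 0]
k=4: 0<11, vals[4] = 11+1 = 12 → [7, 9, 10, 11, 12]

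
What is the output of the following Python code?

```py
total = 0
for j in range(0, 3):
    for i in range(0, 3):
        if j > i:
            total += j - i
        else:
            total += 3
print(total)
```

j=0,i=0: not 0>0, total = 0+3 = 3
j=0,i=1: not 0>1, total = 3+3 = 6
j=0,i=2: not 0>2, total = 6+3 = 9
j=1,i=0: 1>0, total = 9+1 = 10
j=1,i=1: not 1>1, total = 10+3 = 13
j=1,i=2: not 1>2, total = 13+3 = 16
j=2,i=0: 2>0, total = 16+2 = 18
j=2,i=1: 2>1, total = 18+1 = 19
j=2,i=2: not 2>2, total = 19+3 = 22

22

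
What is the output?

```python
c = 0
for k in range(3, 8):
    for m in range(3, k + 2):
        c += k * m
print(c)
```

540

k=3,m=3: c = 0+9 = 9
k=3,m=4: c = 9+12 = 21
k=4,m=3: c = 21+12 = 33
k=4,m=4: c = 33+16 = 49
k=4,m=5: c = 49+20 = 69
k=5,m=3: c = 69+15 = 84
k=5,m=4: c = 84+20 = 104
k=5,m=5: c = 104+25 = 129
k=5,m=6: c = 129+30 = 159
k=6,m=3: c = 159+18 = 177
k=6,m=4: c = 177+24 = 201
k=6,m=5: c = 201+30 = 231
k=6,m=6: c = 231+36 = 267
k=6,m=7: c = 267+42 = 309
k=7,m=3: c = 309+21 = 330
k=7,m=4: c = 330+28 = 358
k=7,m=5: c = 358+35 = 393
k=7,m=6: c = 393+42 = 435
k=7,m=7: c = 435+49 = 484
k=7,m=8: c = 484+56 = 540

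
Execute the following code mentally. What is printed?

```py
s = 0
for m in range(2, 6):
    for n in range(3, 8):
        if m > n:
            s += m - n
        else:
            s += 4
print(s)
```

m=2,n=3: not 2>3, s = 0+4 = 4
m=2,n=4: not 2>4, s = 4+4 = 8
m=2,n=5: not 2>5, s = 8+4 = 12
m=2,n=6: not 2>6, s = 12+4 = 16
m=2,n=7: not 2>7, s = 16+4 = 20
m=3,n=3: not 3>3, s = 20+4 = 24
m=3,n=4: not 3>4, s = 24+4 = 28
m=3,n=5: not 3>5, s = 28+4 = 32
m=3,n=6: not 3>6, s = 32+4 = 36
m=3,n=7: not 3>7, s = 36+4 = 40
m=4,n=3: 4>3, s = 40+1 = 41
m=4,n=4: not 4>4, s = 41+4 = 45
m=4,n=5: not 4>5, s = 45+4 = 49
m=4,n=6: not 4>6, s = 49+4 = 53
m=4,n=7: not 4>7, s = 53+4 = 57
m=5,n=3: 5>3, s = 57+2 = 59
m=5,n=4: 5>4, s = 59+1 = 60
m=5,n=5: not 5>5, s = 60+4 = 64
m=5,n=6: not 5>6, s = 64+4 = 68
m=5,n=7: not 5>7, s = 68+4 = 72

72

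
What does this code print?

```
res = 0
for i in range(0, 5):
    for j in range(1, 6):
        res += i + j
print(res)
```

125

i=0,j=1: res = 0+1 = 1
i=0,j=2: res = 1+2 = 3
i=0,j=3: res = 3+3 = 6
i=0,j=4: res = 6+4 = 10
i=0,j=5: res = 10+5 = 15
i=1,j=1: res = 15+2 = 17
i=1,j=2: res = 17+3 = 20
i=1,j=3: res = 20+4 = 24
i=1,j=4: res = 24+5 = 29
i=1,j=5: res = 29+6 = 35
i=2,j=1: res = 35+3 = 38
i=2,j=2: res = 38+4 = 42
i=2,j=3: res = 42+5 = 47
i=2,j=4: res = 47+6 = 53
i=2,j=5: res = 53+7 = 60
i=3,j=1: res = 60+4 = 64
i=3,j=2: res = 64+5 = 69
i=3,j=3: res = 69+6 = 75
i=3,j=4: res = 75+7 = 82
i=3,j=5: res = 82+8 = 90
i=4,j=1: res = 90+5 = 95
i=4,j=2: res = 95+6 = 101
i=4,j=3: res = 101+7 = 108
i=4,j=4: res = 108+8 = 116
i=4,j=5: res = 116+9 = 125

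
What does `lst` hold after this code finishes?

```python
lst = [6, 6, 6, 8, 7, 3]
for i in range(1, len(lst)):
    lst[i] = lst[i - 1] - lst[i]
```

[6, 0, -6, -14, -21, -24]

i=1: lst[1] = 6-6 = 0 → [6, 0, 6, 8, 7, 3]
i=2: lst[2] = 0-6 = -6 → [6, 0, -6, 8, 7, 3]
i=3: lst[3] = (-6)-8 = -14 → [6, 0, -6, -14, 7, 3]
i=4: lst[4] = (-14)-7 = -21 → [6, 0, -6, -14, -21, 3]
i=5: lst[5] = (-21)-3 = -24 → [6, 0, -6, -14, -21, -24]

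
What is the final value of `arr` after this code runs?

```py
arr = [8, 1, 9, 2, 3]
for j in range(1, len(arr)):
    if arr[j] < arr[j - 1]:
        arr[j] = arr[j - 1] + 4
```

[8, 12, 16, 20, 24]

j=1: 1<8, arr[1] = 8+4 = 12 → [8, 12, 9, 2, 3]
j=2: 9<12, arr[2] = 12+4 = 16 → [8, 12, 16, 2, 3]
j=3: 2<16, arr[3] = 16+4 = 20 → [8, 12, 16, 20, 3]
j=4: 3<20, arr[4] = 20+4 = 24 → [8, 12, 16, 20, 24]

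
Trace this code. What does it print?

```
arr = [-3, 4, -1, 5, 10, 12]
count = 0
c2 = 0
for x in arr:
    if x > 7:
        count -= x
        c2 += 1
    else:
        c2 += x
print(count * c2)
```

-154

x=-3: not >7; c2=-3
x=4: not >7; c2=1
x=-1: not >7; c2=0
x=5: not >7; c2=5
x=10: >7, count = 0-10 = -10; c2=6
x=12: >7, count = (-10)-12 = -22; c2=7
count*c2 = (-22)*7 = -154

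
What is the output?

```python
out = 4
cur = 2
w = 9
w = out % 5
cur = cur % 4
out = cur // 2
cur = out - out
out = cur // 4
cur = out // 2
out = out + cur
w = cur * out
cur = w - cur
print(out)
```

w = 4%5 = 4
cur = 2%4 = 2
out = 2//2 = 1
cur = 1-1 = 0
out = 0//4 = 0
cur = 0//2 = 0
out = 0+0 = 0
w = 0*0 = 0
cur = 0-0 = 0

0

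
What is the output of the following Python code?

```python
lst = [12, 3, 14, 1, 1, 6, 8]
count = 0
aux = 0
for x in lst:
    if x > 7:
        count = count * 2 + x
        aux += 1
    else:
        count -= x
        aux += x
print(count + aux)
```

70

x=12: >7, count = 0*2+12 = 12; aux=1
x=3: not >7, count = 12-3 = 9; aux=4
x=14: >7, count = 9*2+14 = 32; aux=5
x=1: not >7, count = 32-1 = 31; aux=6
x=1: not >7, count = 31-1 = 30; aux=7
x=6: not >7, count = 30-6 = 24; aux=13
x=8: >7, count = 24*2+8 = 56; aux=14
count+aux = 56+14 = 70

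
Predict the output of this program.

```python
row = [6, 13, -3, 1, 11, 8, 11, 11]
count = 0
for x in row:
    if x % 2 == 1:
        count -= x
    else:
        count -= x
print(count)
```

-58

x=6: not odd, count = 0-6 = -6
x=13: odd, count = (-6)-13 = -19
x=-3: odd, count = (-19)-(-3) = -16
x=1: odd, count = (-16)-1 = -17
x=11: odd, count = (-17)-11 = -28
x=8: not odd, count = (-28)-8 = -36
x=11: odd, count = (-36)-11 = -47
x=11: odd, count = (-47)-11 = -58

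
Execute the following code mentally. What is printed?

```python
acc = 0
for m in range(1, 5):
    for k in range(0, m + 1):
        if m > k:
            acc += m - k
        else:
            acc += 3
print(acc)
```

32

m=1,k=0: 1>0, acc = 0+1 = 1
m=1,k=1: not 1>1, acc = 1+3 = 4
m=2,k=0: 2>0, acc = 4+2 = 6
m=2,k=1: 2>1, acc = 6+1 = 7
m=2,k=2: not 2>2, acc = 7+3 = 10
m=3,k=0: 3>0, acc = 10+3 = 13
m=3,k=1: 3>1, acc = 13+2 = 15
m=3,k=2: 3>2, acc = 15+1 = 16
m=3,k=3: not 3>3, acc = 16+3 = 19
m=4,k=0: 4>0, acc = 19+4 = 23
m=4,k=1: 4>1, acc = 23+3 = 26
m=4,k=2: 4>2, acc = 26+2 = 28
m=4,k=3: 4>3, acc = 28+1 = 29
m=4,k=4: not 4>4, acc = 29+3 = 32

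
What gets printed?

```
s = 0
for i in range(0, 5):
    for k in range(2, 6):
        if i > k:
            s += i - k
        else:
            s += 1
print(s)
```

i=0,k=2: not 0>2, s = 0+1 = 1
i=0,k=3: not 0>3, s = 1+1 = 2
i=0,k=4: not 0>4, s = 2+1 = 3
i=0,k=5: not 0>5, s = 3+1 = 4
i=1,k=2: not 1>2, s = 4+1 = 5
i=1,k=3: not 1>3, s = 5+1 = 6
i=1,k=4: not 1>4, s = 6+1 = 7
i=1,k=5: not 1>5, s = 7+1 = 8
i=2,k=2: not 2>2, s = 8+1 = 9
i=2,k=3: not 2>3, s = 9+1 = 10
i=2,k=4: not 2>4, s = 10+1 = 11
i=2,k=5: not 2>5, s = 11+1 = 12
i=3,k=2: 3>2, s = 12+1 = 13
i=3,k=3: not 3>3, s = 13+1 = 14
i=3,k=4: not 3>4, s = 14+1 = 15
i=3,k=5: not 3>5, s = 15+1 = 16
i=4,k=2: 4>2, s = 16+2 = 18
i=4,k=3: 4>3, s = 18+1 = 19
i=4,k=4: not 4>4, s = 19+1 = 20
i=4,k=5: not 4>5, s = 20+1 = 21

21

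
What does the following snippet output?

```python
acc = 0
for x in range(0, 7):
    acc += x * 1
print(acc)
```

x=0: acc = 0+0*1 = 0
x=1: acc = 0+1*1 = 1
x=2: acc = 1+2*1 = 3
x=3: acc = 3+3*1 = 6
x=4: acc = 6+4*1 = 10
x=5: acc = 10+5*1 = 15
x=6: acc = 15+6*1 = 21

21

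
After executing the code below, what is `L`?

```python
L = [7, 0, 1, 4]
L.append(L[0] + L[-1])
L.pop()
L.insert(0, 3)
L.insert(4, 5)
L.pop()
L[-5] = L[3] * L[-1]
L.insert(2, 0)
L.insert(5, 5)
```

append L[0]+L[-1] = 7+4 = 11 → [7, 0, 1, 4, 11]
pop() removes 11 → [7, 0, 1, 4]
insert 3 at 0 → [3, 7, 0, 1, 4]
insert 5 at 4 → [3, 7, 0, 1, 5, 4]
pop() removes 4 → [3, 7, 0, 1, 5]
L[-5] = L[3]*L[-1] = 1*5 = 5 → [5, 7, 0, 1, 5]
insert 0 at 2 → [5, 7, 0, 0, 1, 5]
insert 5 at 5 → [5, 7, 0, 0, 1, 5, 5]

[5, 7, 0, 0, 1, 5, 5]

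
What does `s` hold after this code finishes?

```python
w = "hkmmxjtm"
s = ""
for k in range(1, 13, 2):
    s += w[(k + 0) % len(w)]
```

k=1: add w[1]='k' → 'k'
k=3: add w[3]='m' → 'km'
k=5: add w[5]='j' → 'kmj'
k=7: add w[7]='m' → 'kmjm'
k=9: add w[1]='k' → 'kmjmk'
k=11: add w[3]='m' → 'kmjmkm'

'kmjmkm'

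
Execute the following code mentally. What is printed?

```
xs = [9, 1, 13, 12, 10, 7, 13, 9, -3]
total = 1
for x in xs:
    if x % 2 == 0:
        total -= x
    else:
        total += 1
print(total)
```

-14

x=9: not even, total = 1+1 = 2
x=1: not even, total = 2+1 = 3
x=13: not even, total = 3+1 = 4
x=12: even, total = 4-12 = -8
x=10: even, total = (-8)-10 = -18
x=7: not even, total = (-18)+1 = -17
x=13: not even, total = (-17)+1 = -16
x=9: not even, total = (-16)+1 = -15
x=-3: not even, total = (-15)+1 = -14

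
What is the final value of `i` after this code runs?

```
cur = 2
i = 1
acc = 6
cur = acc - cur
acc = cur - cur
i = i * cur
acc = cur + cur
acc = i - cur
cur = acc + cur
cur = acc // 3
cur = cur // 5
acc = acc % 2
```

4

cur = 6-2 = 4
acc = 4-4 = 0
i = 1*4 = 4
acc = 4+4 = 8
acc = 4-4 = 0
cur = 0+4 = 4
cur = 0//3 = 0
cur = 0//5 = 0
acc = 0%2 = 0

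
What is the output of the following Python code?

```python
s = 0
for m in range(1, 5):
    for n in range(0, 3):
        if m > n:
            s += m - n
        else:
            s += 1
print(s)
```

22

m=1,n=0: 1>0, s = 0+1 = 1
m=1,n=1: not 1>1, s = 1+1 = 2
m=1,n=2: not 1>2, s = 2+1 = 3
m=2,n=0: 2>0, s = 3+2 = 5
m=2,n=1: 2>1, s = 5+1 = 6
m=2,n=2: not 2>2, s = 6+1 = 7
m=3,n=0: 3>0, s = 7+3 = 10
m=3,n=1: 3>1, s = 10+2 = 12
m=3,n=2: 3>2, s = 12+1 = 13
m=4,n=0: 4>0, s = 13+4 = 17
m=4,n=1: 4>1, s = 17+3 = 20
m=4,n=2: 4>2, s = 20+2 = 22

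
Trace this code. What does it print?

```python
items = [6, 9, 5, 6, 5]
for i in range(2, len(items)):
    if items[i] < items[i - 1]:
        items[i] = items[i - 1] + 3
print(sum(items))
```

i=2: 5<9, items[2] = 9+3 = 12 → [6, 9, 12, 6, 5]
i=3: 6<12, items[3] = 12+3 = 15 → [6, 9, 12, 15, 5]
i=4: 5<15, items[4] = 15+3 = 18 → [6, 9, 12, 15, 18]
sum = 60

60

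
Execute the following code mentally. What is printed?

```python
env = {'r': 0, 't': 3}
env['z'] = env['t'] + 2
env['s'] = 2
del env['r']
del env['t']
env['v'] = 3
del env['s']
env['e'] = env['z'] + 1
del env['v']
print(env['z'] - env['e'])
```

-1

env['z'] = env['t']+2 = 5 → {'r': 0, 't': 3, 'z': 5}
env['s'] = 2 → {'r': 0, 't': 3, 'z': 5, 's': 2}
del 'r' → {'t': 3, 'z': 5, 's': 2}
del 't' → {'z': 5, 's': 2}
env['v'] = 3 → {'z': 5, 's': 2, 'v': 3}
del 's' → {'z': 5, 'v': 3}
env['e'] = env['z']+1 = 6 → {'z': 5, 'v': 3, 'e': 6}
del 'v' → {'z': 5, 'e': 6}
env['z']-env['e'] = 5-6 = -1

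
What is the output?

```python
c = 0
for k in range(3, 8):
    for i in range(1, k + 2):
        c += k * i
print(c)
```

615

k=3,i=1: c = 0+3 = 3
k=3,i=2: c = 3+6 = 9
k=3,i=3: c = 9+9 = 18
k=3,i=4: c = 18+12 = 30
k=4,i=1: c = 30+4 = 34
k=4,i=2: c = 34+8 = 42
k=4,i=3: c = 42+12 = 54
k=4,i=4: c = 54+16 = 70
k=4,i=5: c = 70+20 = 90
k=5,i=1: c = 90+5 = 95
k=5,i=2: c = 95+10 = 105
k=5,i=3: c = 105+15 = 120
k=5,i=4: c = 120+20 = 140
k=5,i=5: c = 140+25 = 165
k=5,i=6: c = 165+30 = 195
k=6,i=1: c = 195+6 = 201
k=6,i=2: c = 201+12 = 213
k=6,i=3: c = 213+18 = 231
k=6,i=4: c = 231+24 = 255
k=6,i=5: c = 255+30 = 285
k=6,i=6: c = 285+36 = 321
k=6,i=7: c = 321+42 = 363
k=7,i=1: c = 363+7 = 370
k=7,i=2: c = 370+14 = 384
k=7,i=3: c = 384+21 = 405
k=7,i=4: c = 405+28 = 433
k=7,i=5: c = 433+35 = 468
k=7,i=6: c = 468+42 = 510
k=7,i=7: c = 510+49 = 559
k=7,i=8: c = 559+56 = 615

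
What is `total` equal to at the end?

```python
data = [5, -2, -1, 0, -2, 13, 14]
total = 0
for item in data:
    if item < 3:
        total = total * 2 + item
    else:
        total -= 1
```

item=5: not <3, total = 0-1 = -1
item=-2: <3, total = (-1)*2+(-2) = -4
item=-1: <3, total = (-4)*2+(-1) = -9
item=0: <3, total = (-9)*2+0 = -18
item=-2: <3, total = (-18)*2+(-2) = -38
item=13: not <3, total = (-38)-1 = -39
item=14: not <3, total = (-39)-1 = -40

-40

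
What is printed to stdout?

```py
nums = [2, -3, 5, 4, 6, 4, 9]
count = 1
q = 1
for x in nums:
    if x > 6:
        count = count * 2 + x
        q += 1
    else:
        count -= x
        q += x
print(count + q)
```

-5

x=2: not >6, count = 1-2 = -1; q=3
x=-3: not >6, count = (-1)-(-3) = 2; q=0
x=5: not >6, count = 2-5 = -3; q=5
x=4: not >6, count = (-3)-4 = -7; q=9
x=6: not >6, count = (-7)-6 = -13; q=15
x=4: not >6, count = (-13)-4 = -17; q=19
x=9: >6, count = (-17)*2+9 = -25; q=20
count+q = (-25)+20 = -5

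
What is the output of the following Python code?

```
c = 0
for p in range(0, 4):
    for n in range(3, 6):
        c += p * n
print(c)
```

p=0,n=3: c = 0+0 = 0
p=0,n=4: c = 0+0 = 0
p=0,n=5: c = 0+0 = 0
p=1,n=3: c = 0+3 = 3
p=1,n=4: c = 3+4 = 7
p=1,n=5: c = 7+5 = 12
p=2,n=3: c = 12+6 = 18
p=2,n=4: c = 18+8 = 26
p=2,n=5: c = 26+10 = 36
p=3,n=3: c = 36+9 = 45
p=3,n=4: c = 45+12 = 57
p=3,n=5: c = 57+15 = 72

72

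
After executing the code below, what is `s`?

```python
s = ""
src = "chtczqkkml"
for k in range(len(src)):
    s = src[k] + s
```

'lmkkqzcthc'

k=0: prepend 'c' → 'c'
k=1: prepend 'h' → 'hc'
k=2: prepend 't' → 'thc'
k=3: prepend 'c' → 'cthc'
k=4: prepend 'z' → 'zcthc'
k=5: prepend 'q' → 'qzcthc'
k=6: prepend 'k' → 'kqzcthc'
k=7: prepend 'k' → 'kkqzcthc'
k=8: prepend 'm' → 'mkkqzcthc'
k=9: prepend 'l' → 'lmkkqzcthc'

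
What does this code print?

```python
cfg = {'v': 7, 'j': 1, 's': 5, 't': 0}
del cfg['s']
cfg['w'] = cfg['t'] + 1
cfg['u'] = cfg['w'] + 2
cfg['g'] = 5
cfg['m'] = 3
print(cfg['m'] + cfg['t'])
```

del 's' → {'v': 7, 'j': 1, 't': 0}
cfg['w'] = cfg['t']+1 = 1 → {'v': 7, 'j': 1, 't': 0, 'w': 1}
cfg['u'] = cfg['w']+2 = 3 → {'v': 7, 'j': 1, 't': 0, 'w': 1, 'u': 3}
cfg['g'] = 5 → {'v': 7, 'j': 1, 't': 0, 'w': 1, 'u': 3, 'g': 5}
cfg['m'] = 3 → {'v': 7, 'j': 1, 't': 0, 'w': 1, 'u': 3, 'g': 5, 'm': 3}
cfg['m']+cfg['t'] = 3+0 = 3

3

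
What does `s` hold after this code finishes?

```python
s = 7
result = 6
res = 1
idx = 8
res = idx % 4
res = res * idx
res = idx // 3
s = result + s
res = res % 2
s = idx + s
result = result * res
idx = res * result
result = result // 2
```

21

res = 8%4 = 0
res = 0*8 = 0
res = 8//3 = 2
s = 6+7 = 13
res = 2%2 = 0
s = 8+13 = 21
result = 6*0 = 0
idx = 0*0 = 0
result = 0//2 = 0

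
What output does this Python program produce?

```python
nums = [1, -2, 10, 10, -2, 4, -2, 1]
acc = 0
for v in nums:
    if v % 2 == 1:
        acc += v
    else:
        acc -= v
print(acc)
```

v=1: odd, acc = 0+1 = 1
v=-2: not odd, acc = 1-(-2) = 3
v=10: not odd, acc = 3-10 = -7
v=10: not odd, acc = (-7)-10 = -17
v=-2: not odd, acc = (-17)-(-2) = -15
v=4: not odd, acc = (-15)-4 = -19
v=-2: not odd, acc = (-19)-(-2) = -17
v=1: odd, acc = (-17)+1 = -16

-16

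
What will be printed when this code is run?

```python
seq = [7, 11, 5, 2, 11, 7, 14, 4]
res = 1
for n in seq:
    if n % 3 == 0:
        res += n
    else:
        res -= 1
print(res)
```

-7

n=7: not %3==0, res = 1-1 = 0
n=11: not %3==0, res = 0-1 = -1
n=5: not %3==0, res = (-1)-1 = -2
n=2: not %3==0, res = (-2)-1 = -3
n=11: not %3==0, res = (-3)-1 = -4
n=7: not %3==0, res = (-4)-1 = -5
n=14: not %3==0, res = (-5)-1 = -6
n=4: not %3==0, res = (-6)-1 = -7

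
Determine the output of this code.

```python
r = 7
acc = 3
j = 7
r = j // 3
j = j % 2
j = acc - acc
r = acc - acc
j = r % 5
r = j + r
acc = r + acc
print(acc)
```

3

r = 7//3 = 2
j = 7%2 = 1
j = 3-3 = 0
r = 3-3 = 0
j = 0%5 = 0
r = 0+0 = 0
acc = 0+3 = 3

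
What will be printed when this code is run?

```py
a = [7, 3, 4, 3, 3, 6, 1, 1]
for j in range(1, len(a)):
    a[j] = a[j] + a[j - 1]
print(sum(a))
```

j=1: a[1] = 3+7 = 10 → [7, 10, 4, 3, 3, 6, 1, 1]
j=2: a[2] = 4+10 = 14 → [7, 10, 14, 3, 3, 6, 1, 1]
j=3: a[3] = 3+14 = 17 → [7, 10, 14, 17, 3, 6, 1, 1]
j=4: a[4] = 3+17 = 20 → [7, 10, 14, 17, 20, 6, 1, 1]
j=5: a[5] = 6+20 = 26 → [7, 10, 14, 17, 20, 26, 1, 1]
j=6: a[6] = 1+26 = 27 → [7, 10, 14, 17, 20, 26, 27, 1]
j=7: a[7] = 1+27 = 28 → [7, 10, 14, 17, 20, 26, 27, 28]
sum = 149

149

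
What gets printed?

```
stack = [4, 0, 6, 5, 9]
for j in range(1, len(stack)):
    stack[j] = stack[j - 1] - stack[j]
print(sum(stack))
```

-17

j=1: stack[1] = 4-0 = 4 → [4, 4, 6, 5, 9]
j=2: stack[2] = 4-6 = -2 → [4, 4, -2, 5, 9]
j=3: stack[3] = (-2)-5 = -7 → [4, 4, -2, -7, 9]
j=4: stack[4] = (-7)-9 = -16 → [4, 4, -2, -7, -16]
sum = -17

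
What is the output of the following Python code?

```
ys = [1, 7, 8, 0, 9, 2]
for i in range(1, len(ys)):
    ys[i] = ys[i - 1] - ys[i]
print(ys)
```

i=1: ys[1] = 1-7 = -6 → [1, -6, 8, 0, 9, 2]
i=2: ys[2] = (-6)-8 = -14 → [1, -6, -14, 0, 9, 2]
i=3: ys[3] = (-14)-0 = -14 → [1, -6, -14, -14, 9, 2]
i=4: ys[4] = (-14)-9 = -23 → [1, -6, -14, -14, -23, 2]
i=5: ys[5] = (-23)-2 = -25 → [1, -6, -14, -14, -23, -25]

[1, -6, -14, -14, -23, -25]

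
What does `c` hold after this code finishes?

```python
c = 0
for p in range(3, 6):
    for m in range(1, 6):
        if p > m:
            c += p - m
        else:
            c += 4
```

43

p=3,m=1: 3>1, c = 0+2 = 2
p=3,m=2: 3>2, c = 2+1 = 3
p=3,m=3: not 3>3, c = 3+4 = 7
p=3,m=4: not 3>4, c = 7+4 = 11
p=3,m=5: not 3>5, c = 11+4 = 15
p=4,m=1: 4>1, c = 15+3 = 18
p=4,m=2: 4>2, c = 18+2 = 20
p=4,m=3: 4>3, c = 20+1 = 21
p=4,m=4: not 4>4, c = 21+4 = 25
p=4,m=5: not 4>5, c = 25+4 = 29
p=5,m=1: 5>1, c = 29+4 = 33
p=5,m=2: 5>2, c = 33+3 = 36
p=5,m=3: 5>3, c = 36+2 = 38
p=5,m=4: 5>4, c = 38+1 = 39
p=5,m=5: not 5>5, c = 39+4 = 43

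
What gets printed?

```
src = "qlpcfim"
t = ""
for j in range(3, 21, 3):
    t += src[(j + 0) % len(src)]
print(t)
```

j=3: add src[3]='c' → 'c'
j=6: add src[6]='m' → 'cm'
j=9: add src[2]='p' → 'cmp'
j=12: add src[5]='i' → 'cmpi'
j=15: add src[1]='l' → 'cmpil'
j=18: add src[4]='f' → 'cmpilf'

cmpilf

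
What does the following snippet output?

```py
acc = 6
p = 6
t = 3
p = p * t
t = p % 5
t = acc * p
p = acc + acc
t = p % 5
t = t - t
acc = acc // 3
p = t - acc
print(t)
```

0

p = 6*3 = 18
t = 18%5 = 3
t = 6*18 = 108
p = 6+6 = 12
t = 12%5 = 2
t = 2-2 = 0
acc = 6//3 = 2
p = 0-2 = -2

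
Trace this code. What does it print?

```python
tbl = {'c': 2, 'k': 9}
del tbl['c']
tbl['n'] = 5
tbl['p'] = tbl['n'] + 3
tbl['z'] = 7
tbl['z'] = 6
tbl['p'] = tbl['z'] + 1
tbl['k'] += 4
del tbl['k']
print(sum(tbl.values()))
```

18

del 'c' → {'k': 9}
tbl['n'] = 5 → {'k': 9, 'n': 5}
tbl['p'] = tbl['n']+3 = 8 → {'k': 9, 'n': 5, 'p': 8}
tbl['z'] = 7 → {'k': 9, 'n': 5, 'p': 8, 'z': 7}
tbl['z'] = 6 → {'k': 9, 'n': 5, 'p': 8, 'z': 6}
tbl['p'] = tbl['z']+1 = 7 → {'k': 9, 'n': 5, 'p': 7, 'z': 6}
tbl['k'] = 9+4 = 13 → {'k': 13, 'n': 5, 'p': 7, 'z': 6}
del 'k' → {'n': 5, 'p': 7, 'z': 6}
sum of values = 18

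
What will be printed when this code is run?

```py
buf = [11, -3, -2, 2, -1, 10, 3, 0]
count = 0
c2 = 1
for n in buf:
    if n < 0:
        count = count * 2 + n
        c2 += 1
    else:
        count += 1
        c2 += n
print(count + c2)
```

26

n=11: not <0, count = 0+1 = 1; c2=12
n=-3: <0, count = 1*2+(-3) = -1; c2=13
n=-2: <0, count = (-1)*2+(-2) = -4; c2=14
n=2: not <0, count = (-4)+1 = -3; c2=16
n=-1: <0, count = (-3)*2+(-1) = -7; c2=17
n=10: not <0, count = (-7)+1 = -6; c2=27
n=3: not <0, count = (-6)+1 = -5; c2=30
n=0: not <0, count = (-5)+1 = -4; c2=30
count+c2 = (-4)+30 = 26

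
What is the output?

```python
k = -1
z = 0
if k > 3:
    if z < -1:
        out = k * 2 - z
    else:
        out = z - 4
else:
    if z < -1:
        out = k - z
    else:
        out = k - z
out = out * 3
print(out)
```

-3

k=-1, z=0
k > 3 is False; z < -1 is False
→ out = k - z = -1
out = (-1)*3 = -3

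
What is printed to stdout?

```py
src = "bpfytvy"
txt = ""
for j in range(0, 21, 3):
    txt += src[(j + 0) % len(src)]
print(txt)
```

j=0: add src[0]='b' → 'b'
j=3: add src[3]='y' → 'by'
j=6: add src[6]='y' → 'byy'
j=9: add src[2]='f' → 'byyf'
j=12: add src[5]='v' → 'byyfv'
j=15: add src[1]='p' → 'byyfvp'
j=18: add src[4]='t' → 'byyfvpt'

byyfvpt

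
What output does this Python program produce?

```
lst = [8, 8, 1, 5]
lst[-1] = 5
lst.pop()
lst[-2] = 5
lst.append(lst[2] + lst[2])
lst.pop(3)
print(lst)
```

[8, 5, 1]

lst[-1] = 5 → [8, 8, 1, 5]
pop() removes 5 → [8, 8, 1]
lst[-2] = 5 → [8, 5, 1]
append lst[2]+lst[2] = 1+1 = 2 → [8, 5, 1, 2]
pop(3) removes 2 → [8, 5, 1]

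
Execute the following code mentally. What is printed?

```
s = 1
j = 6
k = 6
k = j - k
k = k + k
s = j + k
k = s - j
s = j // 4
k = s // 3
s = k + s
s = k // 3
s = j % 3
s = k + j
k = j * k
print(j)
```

k = 6-6 = 0
k = 0+0 = 0
s = 6+0 = 6
k = 6-6 = 0
s = 6//4 = 1
k = 1//3 = 0
s = 0+1 = 1
s = 0//3 = 0
s = 6%3 = 0
s = 0+6 = 6
k = 6*0 = 0

6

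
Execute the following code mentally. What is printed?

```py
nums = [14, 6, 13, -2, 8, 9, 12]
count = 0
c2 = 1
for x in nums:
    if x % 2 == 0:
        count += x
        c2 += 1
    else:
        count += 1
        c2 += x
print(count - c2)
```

12

x=14: even, count = 0+14 = 14; c2=2
x=6: even, count = 14+6 = 20; c2=3
x=13: not even, count = 20+1 = 21; c2=16
x=-2: even, count = 21+(-2) = 19; c2=17
x=8: even, count = 19+8 = 27; c2=18
x=9: not even, count = 27+1 = 28; c2=27
x=12: even, count = 28+12 = 40; c2=28
count-c2 = 40-28 = 12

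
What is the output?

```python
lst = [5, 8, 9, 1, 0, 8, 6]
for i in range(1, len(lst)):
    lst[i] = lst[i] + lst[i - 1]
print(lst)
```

i=1: lst[1] = 8+5 = 13 → [5, 13, 9, 1, 0, 8, 6]
i=2: lst[2] = 9+13 = 22 → [5, 13, 22, 1, 0, 8, 6]
i=3: lst[3] = 1+22 = 23 → [5, 13, 22, 23, 0, 8, 6]
i=4: lst[4] = 0+23 = 23 → [5, 13, 22, 23, 23, 8, 6]
i=5: lst[5] = 8+23 = 31 → [5, 13, 22, 23, 23, 31, 6]
i=6: lst[6] = 6+31 = 37 → [5, 13, 22, 23, 23, 31, 37]

[5, 13, 22, 23, 23, 31, 37]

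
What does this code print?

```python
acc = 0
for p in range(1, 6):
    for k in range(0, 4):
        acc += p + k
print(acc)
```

p=1,k=0: acc = 0+1 = 1
p=1,k=1: acc = 1+2 = 3
p=1,k=2: acc = 3+3 = 6
p=1,k=3: acc = 6+4 = 10
p=2,k=0: acc = 10+2 = 12
p=2,k=1: acc = 12+3 = 15
p=2,k=2: acc = 15+4 = 19
p=2,k=3: acc = 19+5 = 24
p=3,k=0: acc = 24+3 = 27
p=3,k=1: acc = 27+4 = 31
p=3,k=2: acc = 31+5 = 36
p=3,k=3: acc = 36+6 = 42
p=4,k=0: acc = 42+4 = 46
p=4,k=1: acc = 46+5 = 51
p=4,k=2: acc = 51+6 = 57
p=4,k=3: acc = 57+7 = 64
p=5,k=0: acc = 64+5 = 69
p=5,k=1: acc = 69+6 = 75
p=5,k=2: acc = 75+7 = 82
p=5,k=3: acc = 82+8 = 90

90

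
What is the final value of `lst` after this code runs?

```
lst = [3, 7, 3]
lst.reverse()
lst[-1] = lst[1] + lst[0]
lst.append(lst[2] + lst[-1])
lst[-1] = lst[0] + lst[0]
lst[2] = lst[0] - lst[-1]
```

[3, 7, -3, 6]

reverse → [3, 7, 3]
lst[-1] = lst[1]+lst[0] = 7+3 = 10 → [3, 7, 10]
append lst[2]+lst[-1] = 10+10 = 20 → [3, 7, 10, 20]
lst[-1] = lst[0]+lst[0] = 3+3 = 6 → [3, 7, 10, 6]
lst[2] = lst[0]-lst[-1] = 3-6 = -3 → [3, 7, -3, 6]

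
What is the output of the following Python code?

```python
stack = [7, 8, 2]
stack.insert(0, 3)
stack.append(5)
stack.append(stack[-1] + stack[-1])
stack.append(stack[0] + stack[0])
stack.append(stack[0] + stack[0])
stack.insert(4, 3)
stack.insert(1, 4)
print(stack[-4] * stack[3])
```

40

insert 3 at 0 → [3, 7, 8, 2]
append 5 → [3, 7, 8, 2, 5]
append stack[-1]+stack[-1] = 5+5 = 10 → [3, 7, 8, 2, 5, 10]
append stack[0]+stack[0] = 3+3 = 6 → [3, 7, 8, 2, 5, 10, 6]
append stack[0]+stack[0] = 3+3 = 6 → [3, 7, 8, 2, 5, 10, 6, 6]
insert 3 at 4 → [3, 7, 8, 2, 3, 5, 10, 6, 6]
insert 4 at 1 → [3, 4, 7, 8, 2, 3, 5, 10, 6, 6]
stack[-4]*stack[3] = 5*8 = 40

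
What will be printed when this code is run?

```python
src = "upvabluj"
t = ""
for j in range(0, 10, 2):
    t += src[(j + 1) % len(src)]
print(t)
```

j=0: add src[1]='p' → 'p'
j=2: add src[3]='a' → 'pa'
j=4: add src[5]='l' → 'pal'
j=6: add src[7]='j' → 'palj'
j=8: add src[1]='p' → 'paljp'

paljp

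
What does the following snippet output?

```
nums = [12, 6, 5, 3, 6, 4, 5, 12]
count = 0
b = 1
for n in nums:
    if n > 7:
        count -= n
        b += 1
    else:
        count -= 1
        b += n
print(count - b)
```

n=12: >7, count = 0-12 = -12; b=2
n=6: not >7, count = (-12)-1 = -13; b=8
n=5: not >7, count = (-13)-1 = -14; b=13
n=3: not >7, count = (-14)-1 = -15; b=16
n=6: not >7, count = (-15)-1 = -16; b=22
n=4: not >7, count = (-16)-1 = -17; b=26
n=5: not >7, count = (-17)-1 = -18; b=31
n=12: >7, count = (-18)-12 = -30; b=32
count-b = (-30)-32 = -62

-62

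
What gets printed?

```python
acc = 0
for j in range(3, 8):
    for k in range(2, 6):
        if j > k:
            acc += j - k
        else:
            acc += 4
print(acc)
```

j=3,k=2: 3>2, acc = 0+1 = 1
j=3,k=3: not 3>3, acc = 1+4 = 5
j=3,k=4: not 3>4, acc = 5+4 = 9
j=3,k=5: not 3>5, acc = 9+4 = 13
j=4,k=2: 4>2, acc = 13+2 = 15
j=4,k=3: 4>3, acc = 15+1 = 16
j=4,k=4: not 4>4, acc = 16+4 = 20
j=4,k=5: not 4>5, acc = 20+4 = 24
j=5,k=2: 5>2, acc = 24+3 = 27
j=5,k=3: 5>3, acc = 27+2 = 29
j=5,k=4: 5>4, acc = 29+1 = 30
j=5,k=5: not 5>5, acc = 30+4 = 34
j=6,k=2: 6>2, acc = 34+4 = 38
j=6,k=3: 6>3, acc = 38+3 = 41
j=6,k=4: 6>4, acc = 41+2 = 43
j=6,k=5: 6>5, acc = 43+1 = 44
j=7,k=2: 7>2, acc = 44+5 = 49
j=7,k=3: 7>3, acc = 49+4 = 53
j=7,k=4: 7>4, acc = 53+3 = 56
j=7,k=5: 7>5, acc = 56+2 = 58

58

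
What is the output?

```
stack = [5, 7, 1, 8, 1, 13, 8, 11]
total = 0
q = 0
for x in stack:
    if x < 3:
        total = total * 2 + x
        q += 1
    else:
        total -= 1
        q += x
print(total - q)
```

-64

x=5: not <3, total = 0-1 = -1; q=5
x=7: not <3, total = (-1)-1 = -2; q=12
x=1: <3, total = (-2)*2+1 = -3; q=13
x=8: not <3, total = (-3)-1 = -4; q=21
x=1: <3, total = (-4)*2+1 = -7; q=22
x=13: not <3, total = (-7)-1 = -8; q=35
x=8: not <3, total = (-8)-1 = -9; q=43
x=11: not <3, total = (-9)-1 = -10; q=54
total-q = (-10)-54 = -64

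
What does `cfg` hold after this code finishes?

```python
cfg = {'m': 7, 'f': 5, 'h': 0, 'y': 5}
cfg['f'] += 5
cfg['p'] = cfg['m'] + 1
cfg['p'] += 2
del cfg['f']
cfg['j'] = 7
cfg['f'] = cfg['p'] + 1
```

{'m': 7, 'h': 0, 'y': 5, 'p': 10, 'j': 7, 'f': 11}

cfg['f'] = 5+5 = 10 → {'m': 7, 'f': 10, 'h': 0, 'y': 5}
cfg['p'] = cfg['m']+1 = 8 → {'m': 7, 'f': 10, 'h': 0, 'y': 5, 'p': 8}
cfg['p'] = 8+2 = 10 → {'m': 7, 'f': 10, 'h': 0, 'y': 5, 'p': 10}
del 'f' → {'m': 7, 'h': 0, 'y': 5, 'p': 10}
cfg['j'] = 7 → {'m': 7, 'h': 0, 'y': 5, 'p': 10, 'j': 7}
cfg['f'] = cfg['p']+1 = 11 → {'m': 7, 'h': 0, 'y': 5, 'p': 10, 'j': 7, 'f': 11}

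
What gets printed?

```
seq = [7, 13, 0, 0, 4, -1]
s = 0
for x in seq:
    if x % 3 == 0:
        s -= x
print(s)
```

x=7: not %3==0
x=13: not %3==0
x=0: %3==0, s = 0-0 = 0
x=0: %3==0, s = 0-0 = 0
x=4: not %3==0
x=-1: not %3==0

0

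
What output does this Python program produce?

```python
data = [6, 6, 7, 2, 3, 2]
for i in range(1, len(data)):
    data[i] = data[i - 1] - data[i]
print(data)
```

[6, 0, -7, -9, -12, -14]

i=1: data[1] = 6-6 = 0 → [6, 0, 7, 2, 3, 2]
i=2: data[2] = 0-7 = -7 → [6, 0, -7, 2, 3, 2]
i=3: data[3] = (-7)-2 = -9 → [6, 0, -7, -9, 3, 2]
i=4: data[4] = (-9)-3 = -12 → [6, 0, -7, -9, -12, 2]
i=5: data[5] = (-12)-2 = -14 → [6, 0, -7, -9, -12, -14]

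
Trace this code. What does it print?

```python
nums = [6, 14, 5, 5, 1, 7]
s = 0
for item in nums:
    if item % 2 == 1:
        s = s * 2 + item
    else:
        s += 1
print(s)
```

item=6: not odd, s = 0+1 = 1
item=14: not odd, s = 1+1 = 2
item=5: odd, s = 2*2+5 = 9
item=5: odd, s = 9*2+5 = 23
item=1: odd, s = 23*2+1 = 47
item=7: odd, s = 47*2+7 = 101

101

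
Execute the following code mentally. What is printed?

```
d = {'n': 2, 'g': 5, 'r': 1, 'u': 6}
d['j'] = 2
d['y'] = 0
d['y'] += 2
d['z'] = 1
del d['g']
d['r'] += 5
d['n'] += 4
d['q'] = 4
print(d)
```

{'n': 6, 'r': 6, 'u': 6, 'j': 2, 'y': 2, 'z': 1, 'q': 4}

d['j'] = 2 → {'n': 2, 'g': 5, 'r': 1, 'u': 6, 'j': 2}
d['y'] = 0 → {'n': 2, 'g': 5, 'r': 1, 'u': 6, 'j': 2, 'y': 0}
d['y'] = 0+2 = 2 → {'n': 2, 'g': 5, 'r': 1, 'u': 6, 'j': 2, 'y': 2}
d['z'] = 1 → {'n': 2, 'g': 5, 'r': 1, 'u': 6, 'j': 2, 'y': 2, 'z': 1}
del 'g' → {'n': 2, 'r': 1, 'u': 6, 'j': 2, 'y': 2, 'z': 1}
d['r'] = 1+5 = 6 → {'n': 2, 'r': 6, 'u': 6, 'j': 2, 'y': 2, 'z': 1}
d['n'] = 2+4 = 6 → {'n': 6, 'r': 6, 'u': 6, 'j': 2, 'y': 2, 'z': 1}
d['q'] = 4 → {'n': 6, 'r': 6, 'u': 6, 'j': 2, 'y': 2, 'z': 1, 'q': 4}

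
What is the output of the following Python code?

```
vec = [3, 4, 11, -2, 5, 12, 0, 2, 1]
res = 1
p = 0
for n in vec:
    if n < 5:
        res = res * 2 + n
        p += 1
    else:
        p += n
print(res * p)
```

7242

n=3: <5, res = 1*2+3 = 5; p=1
n=4: <5, res = 5*2+4 = 14; p=2
n=11: not <5; p=13
n=-2: <5, res = 14*2+(-2) = 26; p=14
n=5: not <5; p=19
n=12: not <5; p=31
n=0: <5, res = 26*2+0 = 52; p=32
n=2: <5, res = 52*2+2 = 106; p=33
n=1: <5, res = 106*2+1 = 213; p=34
res*p = 213*34 = 7242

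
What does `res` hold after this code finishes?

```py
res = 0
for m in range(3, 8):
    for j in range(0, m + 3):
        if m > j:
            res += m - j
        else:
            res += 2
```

m=3,j=0: 3>0, res = 0+3 = 3
m=3,j=1: 3>1, res = 3+2 = 5
m=3,j=2: 3>2, res = 5+1 = 6
m=3,j=3: not 3>3, res = 6+2 = 8
m=3,j=4: not 3>4, res = 8+2 = 10
m=3,j=5: not 3>5, res = 10+2 = 12
m=4,j=0: 4>0, res = 12+4 = 16
m=4,j=1: 4>1, res = 16+3 = 19
m=4,j=2: 4>2, res = 19+2 = 21
m=4,j=3: 4>3, res = 21+1 = 22
m=4,j=4: not 4>4, res = 22+2 = 24
m=4,j=5: not 4>5, res = 24+2 = 26
m=4,j=6: not 4>6, res = 26+2 = 28
m=5,j=0: 5>0, res = 28+5 = 33
m=5,j=1: 5>1, res = 33+4 = 37
m=5,j=2: 5>2, res = 37+3 = 40
m=5,j=3: 5>3, res = 40+2 = 42
m=5,j=4: 5>4, res = 42+1 = 43
m=5,j=5: not 5>5, res = 43+2 = 45
m=5,j=6: not 5>6, res = 45+2 = 47
m=5,j=7: not 5>7, res = 47+2 = 49
m=6,j=0: 6>0, res = 49+6 = 55
m=6,j=1: 6>1, res = 55+5 = 60
m=6,j=2: 6>2, res = 60+4 = 64
m=6,j=3: 6>3, res = 64+3 = 67
m=6,j=4: 6>4, res = 67+2 = 69
m=6,j=5: 6>5, res = 69+1 = 70
m=6,j=6: not 6>6, res = 70+2 = 72
m=6,j=7: not 6>7, res = 72+2 = 74
m=6,j=8: not 6>8, res = 74+2 = 76
m=7,j=0: 7>0, res = 76+7 = 83
m=7,j=1: 7>1, res = 83+6 = 89
m=7,j=2: 7>2, res = 89+5 = 94
m=7,j=3: 7>3, res = 94+4 = 98
m=7,j=4: 7>4, res = 98+3 = 101
m=7,j=5: 7>5, res = 101+2 = 103
m=7,j=6: 7>6, res = 103+1 = 104
m=7,j=7: not 7>7, res = 104+2 = 106
m=7,j=8: not 7>8, res = 106+2 = 108
m=7,j=9: not 7>9, res = 108+2 = 110

110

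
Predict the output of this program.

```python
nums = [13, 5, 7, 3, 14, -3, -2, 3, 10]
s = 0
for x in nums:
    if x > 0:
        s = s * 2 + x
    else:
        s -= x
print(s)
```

1220

x=13: >0, s = 0*2+13 = 13
x=5: >0, s = 13*2+5 = 31
x=7: >0, s = 31*2+7 = 69
x=3: >0, s = 69*2+3 = 141
x=14: >0, s = 141*2+14 = 296
x=-3: not >0, s = 296-(-3) = 299
x=-2: not >0, s = 299-(-2) = 301
x=3: >0, s = 301*2+3 = 605
x=10: >0, s = 605*2+10 = 1220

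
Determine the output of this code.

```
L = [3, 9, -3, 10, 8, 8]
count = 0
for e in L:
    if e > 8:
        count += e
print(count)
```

e=3: not >8
e=9: >8, count = 0+9 = 9
e=-3: not >8
e=10: >8, count = 9+10 = 19
e=8: not >8
e=8: not >8

19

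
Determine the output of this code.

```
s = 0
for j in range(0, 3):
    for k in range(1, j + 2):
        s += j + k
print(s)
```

18

j=0,k=1: s = 0+1 = 1
j=1,k=1: s = 1+2 = 3
j=1,k=2: s = 3+3 = 6
j=2,k=1: s = 6+3 = 9
j=2,k=2: s = 9+4 = 13
j=2,k=3: s = 13+5 = 18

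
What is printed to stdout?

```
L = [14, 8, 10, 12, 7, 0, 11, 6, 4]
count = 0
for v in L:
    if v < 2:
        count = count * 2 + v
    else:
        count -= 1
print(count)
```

v=14: not <2, count = 0-1 = -1
v=8: not <2, count = (-1)-1 = -2
v=10: not <2, count = (-2)-1 = -3
v=12: not <2, count = (-3)-1 = -4
v=7: not <2, count = (-4)-1 = -5
v=0: <2, count = (-5)*2+0 = -10
v=11: not <2, count = (-10)-1 = -11
v=6: not <2, count = (-11)-1 = -12
v=4: not <2, count = (-12)-1 = -13

-13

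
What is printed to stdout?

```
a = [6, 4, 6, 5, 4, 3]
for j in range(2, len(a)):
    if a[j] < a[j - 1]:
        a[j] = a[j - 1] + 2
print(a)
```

j=2: 6>=4, unchanged → [6, 4, 6, 5, 4, 3]
j=3: 5<6, a[3] = 6+2 = 8 → [6, 4, 6, 8, 4, 3]
j=4: 4<8, a[4] = 8+2 = 10 → [6, 4, 6, 8, 10, 3]
j=5: 3<10, a[5] = 10+2 = 12 → [6, 4, 6, 8, 10, 12]

[6, 4, 6, 8, 10, 12]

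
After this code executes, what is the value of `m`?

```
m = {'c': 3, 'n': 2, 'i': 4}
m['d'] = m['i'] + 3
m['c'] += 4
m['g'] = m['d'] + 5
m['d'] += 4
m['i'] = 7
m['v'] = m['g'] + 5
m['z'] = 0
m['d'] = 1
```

{'c': 7, 'n': 2, 'i': 7, 'd': 1, 'g': 12, 'v': 17, 'z': 0}

m['d'] = m['i']+3 = 7 → {'c': 3, 'n': 2, 'i': 4, 'd': 7}
m['c'] = 3+4 = 7 → {'c': 7, 'n': 2, 'i': 4, 'd': 7}
m['g'] = m['d']+5 = 12 → {'c': 7, 'n': 2, 'i': 4, 'd': 7, 'g': 12}
m['d'] = 7+4 = 11 → {'c': 7, 'n': 2, 'i': 4, 'd': 11, 'g': 12}
m['i'] = 7 → {'c': 7, 'n': 2, 'i': 7, 'd': 11, 'g': 12}
m['v'] = m['g']+5 = 17 → {'c': 7, 'n': 2, 'i': 7, 'd': 11, 'g': 12, 'v': 17}
m['z'] = 0 → {'c': 7, 'n': 2, 'i': 7, 'd': 11, 'g': 12, 'v': 17, 'z': 0}
m['d'] = 1 → {'c': 7, 'n': 2, 'i': 7, 'd': 1, 'g': 12, 'v': 17, 'z': 0}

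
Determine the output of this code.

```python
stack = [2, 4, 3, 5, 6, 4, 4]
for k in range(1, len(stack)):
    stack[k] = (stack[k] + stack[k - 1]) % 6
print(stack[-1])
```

4

k=1: stack[1] = (4+2)%6 = 0 → [2, 0, 3, 5, 6, 4, 4]
k=2: stack[2] = (3+0)%6 = 3 → [2, 0, 3, 5, 6, 4, 4]
k=3: stack[3] = (5+3)%6 = 2 → [2, 0, 3, 2, 6, 4, 4]
k=4: stack[4] = (6+2)%6 = 2 → [2, 0, 3, 2, 2, 4, 4]
k=5: stack[5] = (4+2)%6 = 0 → [2, 0, 3, 2, 2, 0, 4]
k=6: stack[6] = (4+0)%6 = 4 → [2, 0, 3, 2, 2, 0, 4]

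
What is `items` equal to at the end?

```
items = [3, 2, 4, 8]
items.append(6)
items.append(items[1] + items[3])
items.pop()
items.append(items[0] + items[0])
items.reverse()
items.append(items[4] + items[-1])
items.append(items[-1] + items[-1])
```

append 6 → [3, 2, 4, 8, 6]
append items[1]+items[3] = 2+8 = 10 → [3, 2, 4, 8, 6, 10]
pop() removes 10 → [3, 2, 4, 8, 6]
append items[0]+items[0] = 3+3 = 6 → [3, 2, 4, 8, 6, 6]
reverse → [6, 6, 8, 4, 2, 3]
append items[4]+items[-1] = 2+3 = 5 → [6, 6, 8, 4, 2, 3, 5]
append items[-1]+items[-1] = 5+5 = 10 → [6, 6, 8, 4, 2, 3, 5, 10]

[6, 6, 8, 4, 2, 3, 5, 10]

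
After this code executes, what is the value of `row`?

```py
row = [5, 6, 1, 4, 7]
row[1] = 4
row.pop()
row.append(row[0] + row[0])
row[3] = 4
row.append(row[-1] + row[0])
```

[5, 4, 1, 4, 10, 15]

row[1] = 4 → [5, 4, 1, 4, 7]
pop() removes 7 → [5, 4, 1, 4]
append row[0]+row[0] = 5+5 = 10 → [5, 4, 1, 4, 10]
row[3] = 4 → [5, 4, 1, 4, 10]
append row[-1]+row[0] = 10+5 = 15 → [5, 4, 1, 4, 10, 15]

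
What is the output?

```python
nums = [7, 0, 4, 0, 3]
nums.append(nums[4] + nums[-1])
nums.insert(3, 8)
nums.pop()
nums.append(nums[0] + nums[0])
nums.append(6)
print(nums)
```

append nums[4]+nums[-1] = 3+3 = 6 → [7, 0, 4, 0, 3, 6]
insert 8 at 3 → [7, 0, 4, 8, 0, 3, 6]
pop() removes 6 → [7, 0, 4, 8, 0, 3]
append nums[0]+nums[0] = 7+7 = 14 → [7, 0, 4, 8, 0, 3, 14]
append 6 → [7, 0, 4, 8, 0, 3, 14, 6]

[7, 0, 4, 8, 0, 3, 14, 6]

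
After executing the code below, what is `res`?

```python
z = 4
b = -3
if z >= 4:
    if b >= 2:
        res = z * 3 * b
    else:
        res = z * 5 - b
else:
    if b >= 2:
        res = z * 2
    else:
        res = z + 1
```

23

z=4, b=-3
z >= 4 is True; b >= 2 is False
→ res = z * 5 - b = 23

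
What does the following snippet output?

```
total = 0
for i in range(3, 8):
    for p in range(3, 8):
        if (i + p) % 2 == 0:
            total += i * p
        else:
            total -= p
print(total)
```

265

i=3,p=3: even sum, total = 0+9 = 9
i=3,p=4: odd sum, total = 9-4 = 5
i=3,p=5: even sum, total = 5+15 = 20
i=3,p=6: odd sum, total = 20-6 = 14
i=3,p=7: even sum, total = 14+21 = 35
i=4,p=3: odd sum, total = 35-3 = 32
i=4,p=4: even sum, total = 32+16 = 48
i=4,p=5: odd sum, total = 48-5 = 43
i=4,p=6: even sum, total = 43+24 = 67
i=4,p=7: odd sum, total = 67-7 = 60
i=5,p=3: even sum, total = 60+15 = 75
i=5,p=4: odd sum, total = 75-4 = 71
i=5,p=5: even sum, total = 71+25 = 96
i=5,p=6: odd sum, total = 96-6 = 90
i=5,p=7: even sum, total = 90+35 = 125
i=6,p=3: odd sum, total = 125-3 = 122
i=6,p=4: even sum, total = 122+24 = 146
i=6,p=5: odd sum, total = 146-5 = 141
i=6,p=6: even sum, total = 141+36 = 177
i=6,p=7: odd sum, total = 177-7 = 170
i=7,p=3: even sum, total = 170+21 = 191
i=7,p=4: odd sum, total = 191-4 = 187
i=7,p=5: even sum, total = 187+35 = 222
i=7,p=6: odd sum, total = 222-6 = 216
i=7,p=7: even sum, total = 216+49 = 265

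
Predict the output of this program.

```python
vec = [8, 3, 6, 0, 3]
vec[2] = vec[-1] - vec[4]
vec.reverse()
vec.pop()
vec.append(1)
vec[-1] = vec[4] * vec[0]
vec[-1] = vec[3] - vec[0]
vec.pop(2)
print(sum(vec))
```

vec[2] = vec[-1]-vec[4] = 3-3 = 0 → [8, 3, 0, 0, 3]
reverse → [3, 0, 0, 3, 8]
pop() removes 8 → [3, 0, 0, 3]
append 1 → [3, 0, 0, 3, 1]
vec[-1] = vec[4]*vec[0] = 1*3 = 3 → [3, 0, 0, 3, 3]
vec[-1] = vec[3]-vec[0] = 3-3 = 0 → [3, 0, 0, 3, 0]
pop(2) removes 0 → [3, 0, 3, 0]
sum = 6

6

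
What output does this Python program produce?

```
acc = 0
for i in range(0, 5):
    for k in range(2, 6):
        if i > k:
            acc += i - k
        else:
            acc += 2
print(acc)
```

i=0,k=2: not 0>2, acc = 0+2 = 2
i=0,k=3: not 0>3, acc = 2+2 = 4
i=0,k=4: not 0>4, acc = 4+2 = 6
i=0,k=5: not 0>5, acc = 6+2 = 8
i=1,k=2: not 1>2, acc = 8+2 = 10
i=1,k=3: not 1>3, acc = 10+2 = 12
i=1,k=4: not 1>4, acc = 12+2 = 14
i=1,k=5: not 1>5, acc = 14+2 = 16
i=2,k=2: not 2>2, acc = 16+2 = 18
i=2,k=3: not 2>3, acc = 18+2 = 20
i=2,k=4: not 2>4, acc = 20+2 = 22
i=2,k=5: not 2>5, acc = 22+2 = 24
i=3,k=2: 3>2, acc = 24+1 = 25
i=3,k=3: not 3>3, acc = 25+2 = 27
i=3,k=4: not 3>4, acc = 27+2 = 29
i=3,k=5: not 3>5, acc = 29+2 = 31
i=4,k=2: 4>2, acc = 31+2 = 33
i=4,k=3: 4>3, acc = 33+1 = 34
i=4,k=4: not 4>4, acc = 34+2 = 36
i=4,k=5: not 4>5, acc = 36+2 = 38

38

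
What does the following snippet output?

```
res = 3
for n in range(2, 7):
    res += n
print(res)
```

23

n=2: res = 3+2 = 5
n=3: res = 5+3 = 8
n=4: res = 8+4 = 12
n=5: res = 12+5 = 17
n=6: res = 17+6 = 23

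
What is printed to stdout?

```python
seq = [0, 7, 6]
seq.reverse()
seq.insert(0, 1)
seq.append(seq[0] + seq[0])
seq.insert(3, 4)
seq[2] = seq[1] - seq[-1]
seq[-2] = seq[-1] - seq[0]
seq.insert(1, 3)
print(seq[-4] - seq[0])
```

3

reverse → [6, 7, 0]
insert 1 at 0 → [1, 6, 7, 0]
append seq[0]+seq[0] = 1+1 = 2 → [1, 6, 7, 0, 2]
insert 4 at 3 → [1, 6, 7, 4, 0, 2]
seq[2] = seq[1]-seq[-1] = 6-2 = 4 → [1, 6, 4, 4, 0, 2]
seq[-2] = seq[-1]-seq[0] = 2-1 = 1 → [1, 6, 4, 4, 1, 2]
insert 3 at 1 → [1, 3, 6, 4, 4, 1, 2]
seq[-4]-seq[0] = 4-1 = 3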